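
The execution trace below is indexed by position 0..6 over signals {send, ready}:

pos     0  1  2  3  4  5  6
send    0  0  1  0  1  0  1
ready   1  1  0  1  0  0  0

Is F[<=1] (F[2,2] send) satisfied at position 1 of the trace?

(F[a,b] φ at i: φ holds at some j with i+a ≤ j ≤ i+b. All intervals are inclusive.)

True

Check F[2,2] send at each j in [1,2]:
  j=1: fails (none in [3,3])
  j=2: holds (witness at 4)
Found at j=2 → formula holds.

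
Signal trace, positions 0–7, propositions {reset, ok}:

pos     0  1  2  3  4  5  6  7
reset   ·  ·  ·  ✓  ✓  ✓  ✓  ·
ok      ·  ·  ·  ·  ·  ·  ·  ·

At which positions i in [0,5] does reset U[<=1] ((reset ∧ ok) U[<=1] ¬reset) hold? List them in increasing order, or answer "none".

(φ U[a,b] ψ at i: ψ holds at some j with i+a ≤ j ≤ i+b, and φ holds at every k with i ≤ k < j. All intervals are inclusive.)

0, 1, 2

Evaluate at each i in [0,5]:
  i=0: ✓ (rhs at j=0)
  i=1: ✓ (rhs at j=1)
  i=2: ✓ (rhs at j=2)
  i=3: ✗ (no rhs in [3,4])
  i=4: ✗ (no rhs in [4,5])
  i=5: ✗ (no rhs in [5,6])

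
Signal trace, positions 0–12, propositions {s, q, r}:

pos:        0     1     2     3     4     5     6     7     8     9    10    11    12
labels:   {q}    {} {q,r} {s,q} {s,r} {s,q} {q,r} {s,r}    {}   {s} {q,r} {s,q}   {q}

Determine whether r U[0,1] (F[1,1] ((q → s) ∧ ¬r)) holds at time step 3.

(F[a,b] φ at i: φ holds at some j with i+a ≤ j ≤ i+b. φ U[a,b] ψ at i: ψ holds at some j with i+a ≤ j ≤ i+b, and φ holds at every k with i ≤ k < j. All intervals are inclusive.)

Need some j in [3,4] with F[1,1] ((q → s) ∧ ¬r), and r at every k in [3,j-1].
  j=3: F[1,1] ((q → s) ∧ ¬r) — fails (none in [4,4]).
  j=4: F[1,1] ((q → s) ∧ ¬r) holds, but r fails at k=3 → not this j.
No j in the window works → until fails.

False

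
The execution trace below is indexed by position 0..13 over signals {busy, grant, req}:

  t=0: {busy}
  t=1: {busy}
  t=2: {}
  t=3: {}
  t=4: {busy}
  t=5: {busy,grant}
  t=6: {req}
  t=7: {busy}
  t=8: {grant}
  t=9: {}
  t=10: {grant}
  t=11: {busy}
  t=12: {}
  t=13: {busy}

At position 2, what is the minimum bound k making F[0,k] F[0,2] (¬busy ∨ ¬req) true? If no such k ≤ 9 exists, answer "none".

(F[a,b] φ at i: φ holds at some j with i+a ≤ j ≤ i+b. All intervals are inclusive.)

0

Scan j = 2,3,… for F[0,2] (¬busy ∨ ¬req):
  j=2: holds
First hit at j=2, so smallest k = 2-2 = 0.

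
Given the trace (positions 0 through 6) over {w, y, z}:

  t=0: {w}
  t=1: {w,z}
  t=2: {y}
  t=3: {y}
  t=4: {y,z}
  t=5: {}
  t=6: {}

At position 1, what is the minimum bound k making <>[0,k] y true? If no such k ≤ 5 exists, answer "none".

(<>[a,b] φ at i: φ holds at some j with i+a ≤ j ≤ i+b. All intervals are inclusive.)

1

Scan j = 1,2,… for y:
  j=1: fails
  j=2: holds
First hit at j=2, so smallest k = 2-1 = 1.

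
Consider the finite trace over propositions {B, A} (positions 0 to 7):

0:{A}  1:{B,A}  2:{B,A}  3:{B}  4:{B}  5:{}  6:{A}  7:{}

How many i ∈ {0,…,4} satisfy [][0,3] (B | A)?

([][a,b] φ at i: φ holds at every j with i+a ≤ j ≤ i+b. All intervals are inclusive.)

Evaluate at each i in [0,4]:
  i=0: ✓ (all of [0,3])
  i=1: ✓ (all of [1,4])
  i=2: ✗ (fails at j=5)
  i=3: ✗ (fails at j=5)
  i=4: ✗ (fails at j=5)
Positions where it holds: {0, 1} → 2.

2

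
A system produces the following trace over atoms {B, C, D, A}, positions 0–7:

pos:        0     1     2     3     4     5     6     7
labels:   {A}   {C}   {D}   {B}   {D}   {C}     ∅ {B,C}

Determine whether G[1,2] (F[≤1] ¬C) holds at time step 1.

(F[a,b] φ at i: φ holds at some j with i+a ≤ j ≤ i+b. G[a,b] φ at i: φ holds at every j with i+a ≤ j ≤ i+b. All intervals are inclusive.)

Check F[≤1] ¬C at every j in [2,3]:
  j=2: holds (witness at 2)
  j=3: holds (witness at 3)
All positions satisfy it → formula holds.

Yes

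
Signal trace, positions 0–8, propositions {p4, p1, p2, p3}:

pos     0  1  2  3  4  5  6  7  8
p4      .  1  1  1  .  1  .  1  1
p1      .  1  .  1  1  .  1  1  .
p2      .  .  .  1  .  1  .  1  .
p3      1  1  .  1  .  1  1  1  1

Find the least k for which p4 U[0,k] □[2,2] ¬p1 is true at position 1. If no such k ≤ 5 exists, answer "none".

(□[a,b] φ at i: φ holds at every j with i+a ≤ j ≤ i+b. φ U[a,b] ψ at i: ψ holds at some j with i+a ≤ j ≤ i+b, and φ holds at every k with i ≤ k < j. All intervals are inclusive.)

Need earliest j ≥ 1 with □[2,2] ¬p1, and p4 at every k in [1,j-1].
  j=1: rhs fails.
  j=2: rhs fails.
  j=3: rhs holds; lhs holds on [1,2]. k = 2.

2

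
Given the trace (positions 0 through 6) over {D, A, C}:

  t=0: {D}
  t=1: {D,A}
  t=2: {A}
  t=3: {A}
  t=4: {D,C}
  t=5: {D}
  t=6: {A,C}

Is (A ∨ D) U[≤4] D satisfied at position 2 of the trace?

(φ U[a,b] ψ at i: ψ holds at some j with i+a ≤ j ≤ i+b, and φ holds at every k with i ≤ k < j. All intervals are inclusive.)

Yes

Need some j in [2,6] with D, and (A ∨ D) at every k in [2,j-1].
  j=2: D false.
  j=3: D false.
  j=4: D holds; (A ∨ D) holds at every k in [2,3] → satisfied.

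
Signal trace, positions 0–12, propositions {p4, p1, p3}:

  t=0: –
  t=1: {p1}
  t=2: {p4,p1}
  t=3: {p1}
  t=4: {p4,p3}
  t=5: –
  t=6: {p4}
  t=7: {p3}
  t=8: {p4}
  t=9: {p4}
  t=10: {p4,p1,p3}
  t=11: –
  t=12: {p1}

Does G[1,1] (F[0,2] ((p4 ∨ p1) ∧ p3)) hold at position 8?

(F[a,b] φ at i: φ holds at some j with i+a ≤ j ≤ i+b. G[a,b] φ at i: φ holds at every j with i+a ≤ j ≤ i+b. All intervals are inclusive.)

Check F[0,2] ((p4 ∨ p1) ∧ p3) at every j in [9,9]:
  j=9: holds (witness at 10)
All positions satisfy it → formula holds.

Yes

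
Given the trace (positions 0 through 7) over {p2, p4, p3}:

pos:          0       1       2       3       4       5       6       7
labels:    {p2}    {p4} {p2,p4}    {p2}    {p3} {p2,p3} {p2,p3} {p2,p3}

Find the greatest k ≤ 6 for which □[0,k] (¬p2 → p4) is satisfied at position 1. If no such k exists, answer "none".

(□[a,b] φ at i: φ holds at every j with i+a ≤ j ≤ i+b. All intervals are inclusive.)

(¬p2 → p4) must hold from j=1 onward; find where it first fails.
  j=1: holds
  j=2: holds
  j=3: holds
  j=4: fails
Holds on [1,3], so largest k = 2.

2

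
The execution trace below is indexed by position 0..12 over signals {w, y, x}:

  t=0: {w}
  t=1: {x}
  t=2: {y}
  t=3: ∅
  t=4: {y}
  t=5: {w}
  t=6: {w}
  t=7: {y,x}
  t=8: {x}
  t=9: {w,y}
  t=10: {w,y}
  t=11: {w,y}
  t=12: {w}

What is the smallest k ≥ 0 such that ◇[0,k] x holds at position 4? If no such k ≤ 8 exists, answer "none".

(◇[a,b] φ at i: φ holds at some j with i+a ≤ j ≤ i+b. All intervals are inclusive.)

Scan j = 4,5,… for x:
  j=4: fails
  j=5: fails
  j=6: fails
  j=7: holds
First hit at j=7, so smallest k = 7-4 = 3.

3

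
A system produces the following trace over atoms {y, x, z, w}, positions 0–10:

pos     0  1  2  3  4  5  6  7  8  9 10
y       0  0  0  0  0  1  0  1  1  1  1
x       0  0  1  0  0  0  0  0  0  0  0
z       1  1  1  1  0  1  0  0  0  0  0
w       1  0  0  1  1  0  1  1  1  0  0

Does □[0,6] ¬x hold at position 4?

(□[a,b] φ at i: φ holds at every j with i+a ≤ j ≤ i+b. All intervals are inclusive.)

Check ¬x at every j in [4,10]:
  j=4: true
  j=5: true
  j=6: true
  j=7: true
  j=8: true
  j=9: true
  j=10: true
All positions satisfy it → formula holds.

True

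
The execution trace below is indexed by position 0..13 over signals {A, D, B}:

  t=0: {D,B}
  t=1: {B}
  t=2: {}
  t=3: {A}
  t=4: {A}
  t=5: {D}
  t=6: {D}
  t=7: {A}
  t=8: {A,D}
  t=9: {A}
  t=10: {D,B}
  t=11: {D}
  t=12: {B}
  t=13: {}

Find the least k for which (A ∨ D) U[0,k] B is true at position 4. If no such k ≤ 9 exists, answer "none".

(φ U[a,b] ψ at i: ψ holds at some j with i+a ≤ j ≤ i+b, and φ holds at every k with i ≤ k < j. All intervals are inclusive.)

6

Need earliest j ≥ 4 with B, and (A ∨ D) at every k in [4,j-1].
  j=4: rhs fails.
  j=5: rhs fails.
  j=6: rhs fails.
  j=7: rhs fails.
  j=8: rhs fails.
  j=9: rhs fails.
  j=10: rhs holds; lhs holds on [4,9]. k = 6.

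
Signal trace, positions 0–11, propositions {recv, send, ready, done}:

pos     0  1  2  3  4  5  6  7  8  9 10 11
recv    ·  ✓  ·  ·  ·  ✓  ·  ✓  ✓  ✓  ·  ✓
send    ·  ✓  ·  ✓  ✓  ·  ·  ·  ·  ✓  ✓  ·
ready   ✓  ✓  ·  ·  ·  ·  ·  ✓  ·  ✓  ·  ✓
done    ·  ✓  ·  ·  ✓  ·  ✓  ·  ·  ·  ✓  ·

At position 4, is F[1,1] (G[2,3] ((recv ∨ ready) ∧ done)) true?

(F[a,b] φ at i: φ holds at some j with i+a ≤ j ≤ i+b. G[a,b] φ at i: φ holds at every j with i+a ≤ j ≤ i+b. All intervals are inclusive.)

Check G[2,3] ((recv ∨ ready) ∧ done) at each j in [5,5]:
  j=5: fails at 7
No position in the window satisfies it → formula fails.

Does not hold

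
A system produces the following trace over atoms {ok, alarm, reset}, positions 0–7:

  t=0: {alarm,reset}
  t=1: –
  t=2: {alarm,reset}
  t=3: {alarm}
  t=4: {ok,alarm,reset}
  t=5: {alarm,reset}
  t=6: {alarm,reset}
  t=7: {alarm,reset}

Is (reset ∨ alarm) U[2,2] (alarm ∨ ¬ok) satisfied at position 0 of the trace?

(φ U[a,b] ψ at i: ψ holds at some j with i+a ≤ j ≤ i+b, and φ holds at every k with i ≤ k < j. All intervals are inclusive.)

No

Need some j in [2,2] with (alarm ∨ ¬ok), and (reset ∨ alarm) at every k in [0,j-1].
  j=2: (alarm ∨ ¬ok) holds, but (reset ∨ alarm) fails at k=1 → not this j.
No j in the window works → until fails.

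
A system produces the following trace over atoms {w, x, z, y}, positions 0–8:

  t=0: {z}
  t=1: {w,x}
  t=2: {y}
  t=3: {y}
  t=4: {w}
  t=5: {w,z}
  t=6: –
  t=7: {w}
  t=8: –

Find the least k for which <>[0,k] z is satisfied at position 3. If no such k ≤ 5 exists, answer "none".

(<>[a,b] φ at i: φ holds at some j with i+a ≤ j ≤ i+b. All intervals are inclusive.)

Scan j = 3,4,… for z:
  j=3: fails
  j=4: fails
  j=5: holds
First hit at j=5, so smallest k = 5-3 = 2.

2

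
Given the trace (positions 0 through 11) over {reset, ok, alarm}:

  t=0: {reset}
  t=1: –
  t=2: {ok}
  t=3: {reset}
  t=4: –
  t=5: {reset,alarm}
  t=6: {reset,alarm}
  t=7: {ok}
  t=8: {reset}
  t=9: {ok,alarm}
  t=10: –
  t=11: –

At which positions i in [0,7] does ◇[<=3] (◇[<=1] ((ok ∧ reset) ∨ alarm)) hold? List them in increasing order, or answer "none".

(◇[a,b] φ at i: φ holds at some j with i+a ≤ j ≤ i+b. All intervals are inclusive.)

1, 2, 3, 4, 5, 6, 7

Evaluate at each i in [0,7]:
  i=0: ✗ (none in [0,3])
  i=1: ✓ (witness j=4)
  i=2: ✓ (witness j=4)
  i=3: ✓ (witness j=4)
  i=4: ✓ (witness j=4)
  i=5: ✓ (witness j=5)
  i=6: ✓ (witness j=6)
  i=7: ✓ (witness j=8)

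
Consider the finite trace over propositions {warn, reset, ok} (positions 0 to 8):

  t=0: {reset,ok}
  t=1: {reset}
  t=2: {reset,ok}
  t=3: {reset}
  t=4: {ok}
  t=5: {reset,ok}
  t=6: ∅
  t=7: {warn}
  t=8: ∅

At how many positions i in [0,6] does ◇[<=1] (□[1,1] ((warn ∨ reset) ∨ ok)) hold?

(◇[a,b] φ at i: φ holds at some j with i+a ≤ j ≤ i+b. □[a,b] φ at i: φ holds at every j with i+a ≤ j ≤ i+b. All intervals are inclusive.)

7

Evaluate at each i in [0,6]:
  i=0: ✓ (witness j=0)
  i=1: ✓ (witness j=1)
  i=2: ✓ (witness j=2)
  i=3: ✓ (witness j=3)
  i=4: ✓ (witness j=4)
  i=5: ✓ (witness j=6)
  i=6: ✓ (witness j=6)
Positions where it holds: {0, 1, 2, 3, 4, 5, 6} → 7.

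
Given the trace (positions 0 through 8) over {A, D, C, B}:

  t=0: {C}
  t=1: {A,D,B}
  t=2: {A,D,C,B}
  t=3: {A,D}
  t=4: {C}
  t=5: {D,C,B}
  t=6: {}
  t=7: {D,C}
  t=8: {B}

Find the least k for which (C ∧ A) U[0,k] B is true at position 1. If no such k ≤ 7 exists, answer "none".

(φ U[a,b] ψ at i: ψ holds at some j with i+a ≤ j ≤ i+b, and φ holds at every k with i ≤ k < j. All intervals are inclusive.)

0

Need earliest j ≥ 1 with B, and (C ∧ A) at every k in [1,j-1].
  j=1: rhs holds (empty prefix). k = 0.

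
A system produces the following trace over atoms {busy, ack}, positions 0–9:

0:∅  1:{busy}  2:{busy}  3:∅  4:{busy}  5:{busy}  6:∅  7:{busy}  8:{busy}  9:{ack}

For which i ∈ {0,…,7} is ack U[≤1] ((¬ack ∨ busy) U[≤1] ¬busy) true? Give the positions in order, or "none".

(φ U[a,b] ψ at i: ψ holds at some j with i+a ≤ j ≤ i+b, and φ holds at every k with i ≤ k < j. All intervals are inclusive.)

0, 2, 3, 5, 6

Evaluate at each i in [0,7]:
  i=0: ✓ (rhs at j=0)
  i=1: ✗ (lhs fails at k=1 before rhs at j=2)
  i=2: ✓ (rhs at j=2)
  i=3: ✓ (rhs at j=3)
  i=4: ✗ (lhs fails at k=4 before rhs at j=5)
  i=5: ✓ (rhs at j=5)
  i=6: ✓ (rhs at j=6)
  i=7: ✗ (lhs fails at k=7 before rhs at j=8)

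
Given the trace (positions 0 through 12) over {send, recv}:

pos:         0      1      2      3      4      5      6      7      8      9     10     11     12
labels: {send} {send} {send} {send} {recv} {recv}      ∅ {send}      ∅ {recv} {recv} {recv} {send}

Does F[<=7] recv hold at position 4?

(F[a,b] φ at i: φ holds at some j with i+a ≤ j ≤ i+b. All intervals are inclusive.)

True

Check recv at each j in [4,11]:
  j=4: true
  j=5: true
  j=6: false
  j=7: false
  j=8: false
  j=9: true
  j=10: true
  j=11: true
Found at j=4 → formula holds.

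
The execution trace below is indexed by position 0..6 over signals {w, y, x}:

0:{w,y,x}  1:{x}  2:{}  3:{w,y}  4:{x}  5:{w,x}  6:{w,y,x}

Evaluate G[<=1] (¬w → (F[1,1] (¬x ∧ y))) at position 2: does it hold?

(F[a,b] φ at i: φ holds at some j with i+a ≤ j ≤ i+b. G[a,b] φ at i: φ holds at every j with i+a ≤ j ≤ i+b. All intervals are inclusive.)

Yes

Check (¬w → (F[1,1] (¬x ∧ y))) at every j in [2,3]:
  j=2: antecedent true; consequent holds (witness at 3) → ✓
  j=3: antecedent false → ✓
All positions satisfy it → formula holds.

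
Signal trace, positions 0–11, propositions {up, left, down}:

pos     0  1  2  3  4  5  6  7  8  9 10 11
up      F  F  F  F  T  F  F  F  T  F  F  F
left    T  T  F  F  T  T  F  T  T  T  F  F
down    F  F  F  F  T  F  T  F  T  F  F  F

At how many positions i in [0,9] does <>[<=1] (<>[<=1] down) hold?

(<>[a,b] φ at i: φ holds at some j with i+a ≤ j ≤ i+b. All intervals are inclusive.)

7

Evaluate at each i in [0,9]:
  i=0: ✗ (none in [0,1])
  i=1: ✗ (none in [1,2])
  i=2: ✓ (witness j=3)
  i=3: ✓ (witness j=3)
  i=4: ✓ (witness j=4)
  i=5: ✓ (witness j=5)
  i=6: ✓ (witness j=6)
  i=7: ✓ (witness j=7)
  i=8: ✓ (witness j=8)
  i=9: ✗ (none in [9,10])
Positions where it holds: {2, 3, 4, 5, 6, 7, 8} → 7.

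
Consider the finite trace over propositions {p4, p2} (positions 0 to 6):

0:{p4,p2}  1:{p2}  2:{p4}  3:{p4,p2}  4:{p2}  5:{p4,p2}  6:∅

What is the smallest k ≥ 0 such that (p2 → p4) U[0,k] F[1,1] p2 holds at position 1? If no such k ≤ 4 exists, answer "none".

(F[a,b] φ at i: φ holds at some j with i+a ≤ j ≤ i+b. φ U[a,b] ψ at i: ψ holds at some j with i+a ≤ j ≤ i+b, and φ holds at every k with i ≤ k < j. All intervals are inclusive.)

none

Need earliest j ≥ 1 with F[1,1] p2, and (p2 → p4) at every k in [1,j-1].
  j=1: rhs fails.
  j=2: rhs holds but lhs fails at k=1.
  j=3: rhs holds but lhs fails at k=1.
  j=4: rhs holds but lhs fails at k=1.
  j=5: rhs fails.
No witness within the range → none.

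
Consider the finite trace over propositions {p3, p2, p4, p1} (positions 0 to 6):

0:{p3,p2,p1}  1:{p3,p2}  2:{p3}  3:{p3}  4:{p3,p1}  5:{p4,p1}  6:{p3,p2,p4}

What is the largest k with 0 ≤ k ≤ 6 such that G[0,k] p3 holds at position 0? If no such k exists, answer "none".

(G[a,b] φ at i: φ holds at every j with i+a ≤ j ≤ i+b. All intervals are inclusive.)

4

p3 must hold from j=0 onward; find where it first fails.
  j=0: holds
  j=1: holds
  j=2: holds
  j=3: holds
  j=4: holds
  j=5: fails
Holds on [0,4], so largest k = 4.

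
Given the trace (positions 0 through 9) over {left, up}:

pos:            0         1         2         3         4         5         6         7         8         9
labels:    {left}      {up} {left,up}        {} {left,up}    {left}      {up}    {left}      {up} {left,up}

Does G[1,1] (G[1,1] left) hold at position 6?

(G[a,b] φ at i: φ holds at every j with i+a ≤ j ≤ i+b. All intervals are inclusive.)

Does not hold

Check G[1,1] left at every j in [7,7]:
  j=7: fails at 8
Fails at j=7 → formula fails.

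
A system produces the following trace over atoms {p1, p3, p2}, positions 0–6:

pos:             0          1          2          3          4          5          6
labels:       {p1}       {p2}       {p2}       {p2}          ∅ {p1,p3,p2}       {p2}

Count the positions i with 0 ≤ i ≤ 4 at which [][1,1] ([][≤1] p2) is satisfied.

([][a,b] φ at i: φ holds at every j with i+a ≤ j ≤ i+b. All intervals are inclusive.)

Evaluate at each i in [0,4]:
  i=0: ✓ (all of [1,1])
  i=1: ✓ (all of [2,2])
  i=2: ✗ (fails at j=3)
  i=3: ✗ (fails at j=4)
  i=4: ✓ (all of [5,5])
Positions where it holds: {0, 1, 4} → 3.

3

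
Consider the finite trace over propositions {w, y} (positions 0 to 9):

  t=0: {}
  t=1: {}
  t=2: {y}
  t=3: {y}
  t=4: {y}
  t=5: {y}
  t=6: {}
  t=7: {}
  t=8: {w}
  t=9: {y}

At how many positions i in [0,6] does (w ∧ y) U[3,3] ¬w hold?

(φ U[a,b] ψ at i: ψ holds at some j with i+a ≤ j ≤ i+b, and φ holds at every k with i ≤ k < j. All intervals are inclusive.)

Evaluate at each i in [0,6]:
  i=0: ✗ (lhs fails at k=0 before rhs at j=3)
  i=1: ✗ (lhs fails at k=1 before rhs at j=4)
  i=2: ✗ (lhs fails at k=2 before rhs at j=5)
  i=3: ✗ (lhs fails at k=3 before rhs at j=6)
  i=4: ✗ (lhs fails at k=4 before rhs at j=7)
  i=5: ✗ (no rhs in [8,8])
  i=6: ✗ (lhs fails at k=6 before rhs at j=9)
Positions where it holds: {} → 0.

0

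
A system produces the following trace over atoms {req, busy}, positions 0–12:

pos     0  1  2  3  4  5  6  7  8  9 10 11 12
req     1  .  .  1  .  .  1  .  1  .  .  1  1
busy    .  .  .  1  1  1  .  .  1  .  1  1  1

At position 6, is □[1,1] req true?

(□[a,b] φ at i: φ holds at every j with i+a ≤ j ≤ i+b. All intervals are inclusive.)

No

Check req at every j in [7,7]:
  j=7: false
Fails at j=7 → formula fails.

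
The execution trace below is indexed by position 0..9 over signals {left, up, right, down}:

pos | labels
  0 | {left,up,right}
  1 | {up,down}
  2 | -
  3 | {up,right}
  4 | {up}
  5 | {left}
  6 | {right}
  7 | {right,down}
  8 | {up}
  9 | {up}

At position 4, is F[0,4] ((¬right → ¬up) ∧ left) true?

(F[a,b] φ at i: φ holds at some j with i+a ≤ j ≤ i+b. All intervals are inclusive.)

Check ((¬right → ¬up) ∧ left) at each j in [4,8]:
  j=4: false
  j=5: true
  j=6: false
  j=7: false
  j=8: false
Found at j=5 → formula holds.

True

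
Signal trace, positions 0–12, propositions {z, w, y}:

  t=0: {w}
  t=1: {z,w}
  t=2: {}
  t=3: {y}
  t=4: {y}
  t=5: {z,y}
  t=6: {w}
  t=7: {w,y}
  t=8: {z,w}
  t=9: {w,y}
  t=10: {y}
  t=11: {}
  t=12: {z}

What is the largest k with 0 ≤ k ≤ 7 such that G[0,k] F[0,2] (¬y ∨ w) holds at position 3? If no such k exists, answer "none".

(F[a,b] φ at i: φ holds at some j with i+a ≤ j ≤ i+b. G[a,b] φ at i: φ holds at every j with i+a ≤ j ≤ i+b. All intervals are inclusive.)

none

F[0,2] (¬y ∨ w) must hold from j=3 onward; find where it first fails.
  j=3: fails → no k works.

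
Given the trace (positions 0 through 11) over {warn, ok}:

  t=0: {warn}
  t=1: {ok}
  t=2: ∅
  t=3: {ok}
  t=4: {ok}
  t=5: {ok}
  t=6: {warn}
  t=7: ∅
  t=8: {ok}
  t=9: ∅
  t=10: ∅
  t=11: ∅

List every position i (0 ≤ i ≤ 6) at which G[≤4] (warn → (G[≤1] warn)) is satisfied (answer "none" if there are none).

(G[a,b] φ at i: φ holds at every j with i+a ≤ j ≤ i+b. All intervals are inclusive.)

Evaluate at each i in [0,6]:
  i=0: ✗ (fails at j=0)
  i=1: ✓ (all of [1,5])
  i=2: ✗ (fails at j=6)
  i=3: ✗ (fails at j=6)
  i=4: ✗ (fails at j=6)
  i=5: ✗ (fails at j=6)
  i=6: ✗ (fails at j=6)

1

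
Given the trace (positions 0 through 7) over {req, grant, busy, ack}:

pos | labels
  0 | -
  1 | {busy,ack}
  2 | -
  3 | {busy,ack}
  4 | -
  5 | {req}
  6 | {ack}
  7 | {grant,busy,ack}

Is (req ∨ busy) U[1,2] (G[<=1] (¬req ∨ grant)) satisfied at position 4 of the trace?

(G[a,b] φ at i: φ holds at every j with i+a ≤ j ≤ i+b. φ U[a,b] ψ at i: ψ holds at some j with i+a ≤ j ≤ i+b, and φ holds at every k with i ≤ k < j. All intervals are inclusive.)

Need some j in [5,6] with G[<=1] (¬req ∨ grant), and (req ∨ busy) at every k in [4,j-1].
  j=5: G[<=1] (¬req ∨ grant) — fails at 5.
  j=6: G[<=1] (¬req ∨ grant) holds, but (req ∨ busy) fails at k=4 → not this j.
No j in the window works → until fails.

No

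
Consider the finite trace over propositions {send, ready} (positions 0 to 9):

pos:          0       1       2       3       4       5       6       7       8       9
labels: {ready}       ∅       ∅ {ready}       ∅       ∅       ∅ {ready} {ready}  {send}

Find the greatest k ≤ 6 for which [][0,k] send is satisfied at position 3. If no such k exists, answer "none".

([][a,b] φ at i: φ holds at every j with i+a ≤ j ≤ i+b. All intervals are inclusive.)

none

send must hold from j=3 onward; find where it first fails.
  j=3: fails → no k works.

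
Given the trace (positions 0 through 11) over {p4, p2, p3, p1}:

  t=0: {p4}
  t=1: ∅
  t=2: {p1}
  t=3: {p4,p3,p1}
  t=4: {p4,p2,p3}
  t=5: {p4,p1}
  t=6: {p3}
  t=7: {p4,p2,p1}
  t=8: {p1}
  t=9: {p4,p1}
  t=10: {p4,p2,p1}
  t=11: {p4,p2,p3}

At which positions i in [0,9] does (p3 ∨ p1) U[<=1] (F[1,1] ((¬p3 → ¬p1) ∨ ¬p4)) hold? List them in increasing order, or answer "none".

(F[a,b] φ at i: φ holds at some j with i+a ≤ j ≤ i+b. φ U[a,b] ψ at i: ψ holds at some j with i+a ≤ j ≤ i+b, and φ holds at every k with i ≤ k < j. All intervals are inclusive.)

Evaluate at each i in [0,9]:
  i=0: ✓ (rhs at j=0)
  i=1: ✓ (rhs at j=1)
  i=2: ✓ (rhs at j=2)
  i=3: ✓ (rhs at j=3)
  i=4: ✓ (rhs at j=5; lhs holds on [4,4])
  i=5: ✓ (rhs at j=5)
  i=6: ✓ (rhs at j=7; lhs holds on [6,6])
  i=7: ✓ (rhs at j=7)
  i=8: ✗ (no rhs in [8,9])
  i=9: ✓ (rhs at j=10; lhs holds on [9,9])

0, 1, 2, 3, 4, 5, 6, 7, 9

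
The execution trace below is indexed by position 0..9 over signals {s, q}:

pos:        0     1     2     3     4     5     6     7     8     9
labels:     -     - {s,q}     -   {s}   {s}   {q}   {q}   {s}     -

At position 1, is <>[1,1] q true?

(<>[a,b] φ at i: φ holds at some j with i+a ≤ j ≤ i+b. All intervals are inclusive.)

Check q at each j in [2,2]:
  j=2: true
Found at j=2 → formula holds.

Holds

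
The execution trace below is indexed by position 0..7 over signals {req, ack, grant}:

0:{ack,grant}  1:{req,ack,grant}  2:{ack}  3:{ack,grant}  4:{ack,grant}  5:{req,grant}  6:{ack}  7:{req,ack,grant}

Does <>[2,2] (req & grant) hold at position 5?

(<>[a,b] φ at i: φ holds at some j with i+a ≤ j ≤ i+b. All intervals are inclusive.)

Check (req & grant) at each j in [7,7]:
  j=7: true
Found at j=7 → formula holds.

Yes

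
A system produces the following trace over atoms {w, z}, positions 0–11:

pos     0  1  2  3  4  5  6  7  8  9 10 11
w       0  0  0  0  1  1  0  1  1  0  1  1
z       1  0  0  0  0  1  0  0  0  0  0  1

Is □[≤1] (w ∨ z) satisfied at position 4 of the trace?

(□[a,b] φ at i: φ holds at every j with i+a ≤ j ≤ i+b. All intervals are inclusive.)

Yes

Check (w ∨ z) at every j in [4,5]:
  j=4: true
  j=5: true
All positions satisfy it → formula holds.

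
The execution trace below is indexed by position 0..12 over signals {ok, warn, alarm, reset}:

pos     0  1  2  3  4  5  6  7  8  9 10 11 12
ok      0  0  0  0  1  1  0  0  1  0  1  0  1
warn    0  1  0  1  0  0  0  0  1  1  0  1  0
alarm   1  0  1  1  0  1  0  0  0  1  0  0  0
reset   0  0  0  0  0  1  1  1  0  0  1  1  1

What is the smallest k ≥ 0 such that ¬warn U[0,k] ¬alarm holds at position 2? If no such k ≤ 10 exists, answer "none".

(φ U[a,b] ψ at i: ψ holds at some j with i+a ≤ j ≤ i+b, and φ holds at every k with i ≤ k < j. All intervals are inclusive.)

none

Need earliest j ≥ 2 with ¬alarm, and ¬warn at every k in [2,j-1].
  j=2: rhs fails.
  j=3: rhs fails.
  j=4: rhs holds but lhs fails at k=3.
  j=5: rhs fails.
  j=6: rhs holds but lhs fails at k=3.
  j=7: rhs holds but lhs fails at k=3.
  j=8: rhs holds but lhs fails at k=3.
  j=9: rhs fails.
  j=10: rhs holds but lhs fails at k=3.
  j=11: rhs holds but lhs fails at k=3.
  j=12: rhs holds but lhs fails at k=3.
No witness within the range → none.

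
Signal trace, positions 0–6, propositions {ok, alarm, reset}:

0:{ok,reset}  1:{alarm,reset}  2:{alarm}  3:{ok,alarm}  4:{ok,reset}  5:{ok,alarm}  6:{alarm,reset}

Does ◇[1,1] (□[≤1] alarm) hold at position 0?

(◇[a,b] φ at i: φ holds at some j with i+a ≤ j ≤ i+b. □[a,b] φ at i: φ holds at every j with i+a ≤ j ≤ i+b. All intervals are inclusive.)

True

Check □[≤1] alarm at each j in [1,1]:
  j=1: holds on [1,2]
Found at j=1 → formula holds.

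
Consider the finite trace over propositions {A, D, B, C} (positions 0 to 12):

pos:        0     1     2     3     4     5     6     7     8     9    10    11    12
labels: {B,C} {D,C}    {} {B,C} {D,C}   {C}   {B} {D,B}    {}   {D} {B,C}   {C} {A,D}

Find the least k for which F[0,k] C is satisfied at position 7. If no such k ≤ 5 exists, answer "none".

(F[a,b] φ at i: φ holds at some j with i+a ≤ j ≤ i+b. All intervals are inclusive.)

Scan j = 7,8,… for C:
  j=7: fails
  j=8: fails
  j=9: fails
  j=10: holds
First hit at j=10, so smallest k = 10-7 = 3.

3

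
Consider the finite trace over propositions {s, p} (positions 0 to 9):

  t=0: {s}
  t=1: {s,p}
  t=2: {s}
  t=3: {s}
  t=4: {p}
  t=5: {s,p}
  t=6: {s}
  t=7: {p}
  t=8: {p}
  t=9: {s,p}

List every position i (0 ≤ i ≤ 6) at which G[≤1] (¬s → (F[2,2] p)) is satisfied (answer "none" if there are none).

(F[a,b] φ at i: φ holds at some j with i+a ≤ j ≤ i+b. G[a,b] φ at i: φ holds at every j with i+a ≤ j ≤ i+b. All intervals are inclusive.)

Evaluate at each i in [0,6]:
  i=0: ✓ (all of [0,1])
  i=1: ✓ (all of [1,2])
  i=2: ✓ (all of [2,3])
  i=3: ✗ (fails at j=4)
  i=4: ✗ (fails at j=4)
  i=5: ✓ (all of [5,6])
  i=6: ✓ (all of [6,7])

0, 1, 2, 5, 6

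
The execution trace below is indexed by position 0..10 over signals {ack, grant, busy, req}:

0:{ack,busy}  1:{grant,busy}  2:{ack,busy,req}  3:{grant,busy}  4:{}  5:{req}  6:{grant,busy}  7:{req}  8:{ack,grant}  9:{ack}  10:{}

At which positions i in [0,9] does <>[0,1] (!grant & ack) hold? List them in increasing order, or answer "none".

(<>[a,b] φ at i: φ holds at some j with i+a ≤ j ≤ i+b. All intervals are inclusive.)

Evaluate at each i in [0,9]:
  i=0: ✓ (witness j=0)
  i=1: ✓ (witness j=2)
  i=2: ✓ (witness j=2)
  i=3: ✗ (none in [3,4])
  i=4: ✗ (none in [4,5])
  i=5: ✗ (none in [5,6])
  i=6: ✗ (none in [6,7])
  i=7: ✗ (none in [7,8])
  i=8: ✓ (witness j=9)
  i=9: ✓ (witness j=9)

0, 1, 2, 8, 9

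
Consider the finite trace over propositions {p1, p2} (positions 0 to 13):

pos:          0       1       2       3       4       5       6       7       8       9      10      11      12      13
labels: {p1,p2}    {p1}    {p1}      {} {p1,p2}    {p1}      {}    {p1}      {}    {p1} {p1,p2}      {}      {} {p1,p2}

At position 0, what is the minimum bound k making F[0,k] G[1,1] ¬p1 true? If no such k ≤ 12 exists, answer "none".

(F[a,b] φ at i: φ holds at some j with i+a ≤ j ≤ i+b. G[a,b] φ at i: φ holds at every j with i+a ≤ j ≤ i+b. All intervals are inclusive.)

2

Scan j = 0,1,… for G[1,1] ¬p1:
  j=0: fails
  j=1: fails
  j=2: holds
First hit at j=2, so smallest k = 2-0 = 2.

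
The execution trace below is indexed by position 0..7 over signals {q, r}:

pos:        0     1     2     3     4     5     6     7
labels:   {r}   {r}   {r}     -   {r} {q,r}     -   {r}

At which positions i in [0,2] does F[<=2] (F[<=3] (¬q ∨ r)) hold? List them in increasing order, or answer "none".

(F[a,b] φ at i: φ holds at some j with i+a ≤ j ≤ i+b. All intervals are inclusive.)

0, 1, 2

Evaluate at each i in [0,2]:
  i=0: ✓ (witness j=0)
  i=1: ✓ (witness j=1)
  i=2: ✓ (witness j=2)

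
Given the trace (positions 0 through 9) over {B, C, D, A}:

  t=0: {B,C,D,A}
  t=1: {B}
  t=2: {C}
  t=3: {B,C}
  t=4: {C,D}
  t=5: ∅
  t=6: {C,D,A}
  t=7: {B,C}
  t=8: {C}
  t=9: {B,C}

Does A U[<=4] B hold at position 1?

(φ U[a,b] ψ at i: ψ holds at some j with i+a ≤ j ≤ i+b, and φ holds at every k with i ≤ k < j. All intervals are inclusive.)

Yes

Need some j in [1,5] with B, and A at every k in [1,j-1].
  j=1: B holds; no prefix to check → satisfied.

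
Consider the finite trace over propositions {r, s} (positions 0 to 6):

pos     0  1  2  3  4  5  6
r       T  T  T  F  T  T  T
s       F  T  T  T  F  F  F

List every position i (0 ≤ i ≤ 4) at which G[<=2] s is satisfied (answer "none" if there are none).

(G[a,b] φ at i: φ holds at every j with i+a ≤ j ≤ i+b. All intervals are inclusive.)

1

Evaluate at each i in [0,4]:
  i=0: ✗ (fails at j=0)
  i=1: ✓ (all of [1,3])
  i=2: ✗ (fails at j=4)
  i=3: ✗ (fails at j=4)
  i=4: ✗ (fails at j=4)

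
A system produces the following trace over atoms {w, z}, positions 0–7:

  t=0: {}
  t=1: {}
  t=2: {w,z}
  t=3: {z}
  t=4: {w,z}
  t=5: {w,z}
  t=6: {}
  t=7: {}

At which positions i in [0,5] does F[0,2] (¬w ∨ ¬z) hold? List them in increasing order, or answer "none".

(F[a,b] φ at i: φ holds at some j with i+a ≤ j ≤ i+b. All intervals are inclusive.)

0, 1, 2, 3, 4, 5

Evaluate at each i in [0,5]:
  i=0: ✓ (witness j=0)
  i=1: ✓ (witness j=1)
  i=2: ✓ (witness j=3)
  i=3: ✓ (witness j=3)
  i=4: ✓ (witness j=6)
  i=5: ✓ (witness j=6)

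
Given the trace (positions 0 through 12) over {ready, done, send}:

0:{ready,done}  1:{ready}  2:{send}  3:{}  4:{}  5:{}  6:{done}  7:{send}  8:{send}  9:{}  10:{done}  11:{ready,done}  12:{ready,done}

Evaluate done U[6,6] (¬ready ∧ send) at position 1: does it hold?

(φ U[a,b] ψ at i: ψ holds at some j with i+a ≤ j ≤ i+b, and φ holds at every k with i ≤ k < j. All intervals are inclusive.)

False

Need some j in [7,7] with (¬ready ∧ send), and done at every k in [1,j-1].
  j=7: (¬ready ∧ send) holds, but done fails at k=1 → not this j.
No j in the window works → until fails.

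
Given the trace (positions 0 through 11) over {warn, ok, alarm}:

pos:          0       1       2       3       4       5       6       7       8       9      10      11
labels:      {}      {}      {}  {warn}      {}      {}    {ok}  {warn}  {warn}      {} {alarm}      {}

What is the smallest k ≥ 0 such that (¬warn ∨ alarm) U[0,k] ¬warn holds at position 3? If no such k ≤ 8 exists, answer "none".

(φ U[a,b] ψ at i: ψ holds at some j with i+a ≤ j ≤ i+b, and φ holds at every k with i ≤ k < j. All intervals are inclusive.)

none

Need earliest j ≥ 3 with ¬warn, and (¬warn ∨ alarm) at every k in [3,j-1].
  j=3: rhs fails.
  j=4: rhs holds but lhs fails at k=3.
  j=5: rhs holds but lhs fails at k=3.
  j=6: rhs holds but lhs fails at k=3.
  j=7: rhs fails.
  j=8: rhs fails.
  j=9: rhs holds but lhs fails at k=3.
  j=10: rhs holds but lhs fails at k=3.
  j=11: rhs holds but lhs fails at k=3.
No witness within the range → none.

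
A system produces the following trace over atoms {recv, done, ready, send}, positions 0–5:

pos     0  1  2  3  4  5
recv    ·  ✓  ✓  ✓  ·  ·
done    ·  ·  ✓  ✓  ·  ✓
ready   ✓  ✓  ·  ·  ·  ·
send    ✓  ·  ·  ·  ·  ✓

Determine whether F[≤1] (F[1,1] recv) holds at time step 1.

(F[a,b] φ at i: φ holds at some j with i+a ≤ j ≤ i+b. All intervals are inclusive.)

True

Check F[1,1] recv at each j in [1,2]:
  j=1: holds (witness at 2)
  j=2: holds (witness at 3)
Found at j=1 → formula holds.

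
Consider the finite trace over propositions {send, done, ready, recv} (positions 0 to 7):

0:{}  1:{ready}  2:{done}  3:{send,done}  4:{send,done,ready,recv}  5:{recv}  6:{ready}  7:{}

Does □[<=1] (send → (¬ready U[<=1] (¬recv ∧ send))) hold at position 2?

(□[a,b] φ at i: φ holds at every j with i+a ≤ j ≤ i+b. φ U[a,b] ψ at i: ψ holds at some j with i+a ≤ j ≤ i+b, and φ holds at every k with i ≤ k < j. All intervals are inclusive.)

Yes

Check (send → (¬ready U[<=1] (¬recv ∧ send))) at every j in [2,3]:
  j=2: antecedent false → ✓
  j=3: antecedent true; consequent holds → ✓
All positions satisfy it → formula holds.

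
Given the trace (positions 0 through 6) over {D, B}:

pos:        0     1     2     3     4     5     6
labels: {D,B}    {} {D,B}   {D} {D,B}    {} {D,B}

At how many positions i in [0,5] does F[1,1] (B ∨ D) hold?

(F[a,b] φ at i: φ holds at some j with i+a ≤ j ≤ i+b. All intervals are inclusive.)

4

Evaluate at each i in [0,5]:
  i=0: ✗ (none in [1,1])
  i=1: ✓ (witness j=2)
  i=2: ✓ (witness j=3)
  i=3: ✓ (witness j=4)
  i=4: ✗ (none in [5,5])
  i=5: ✓ (witness j=6)
Positions where it holds: {1, 2, 3, 5} → 4.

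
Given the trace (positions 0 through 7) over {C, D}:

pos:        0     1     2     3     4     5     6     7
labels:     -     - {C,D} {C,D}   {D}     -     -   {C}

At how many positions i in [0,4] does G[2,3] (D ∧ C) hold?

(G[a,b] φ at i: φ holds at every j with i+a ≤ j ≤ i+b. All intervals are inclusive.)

1

Evaluate at each i in [0,4]:
  i=0: ✓ (all of [2,3])
  i=1: ✗ (fails at j=4)
  i=2: ✗ (fails at j=4)
  i=3: ✗ (fails at j=5)
  i=4: ✗ (fails at j=6)
Positions where it holds: {0} → 1.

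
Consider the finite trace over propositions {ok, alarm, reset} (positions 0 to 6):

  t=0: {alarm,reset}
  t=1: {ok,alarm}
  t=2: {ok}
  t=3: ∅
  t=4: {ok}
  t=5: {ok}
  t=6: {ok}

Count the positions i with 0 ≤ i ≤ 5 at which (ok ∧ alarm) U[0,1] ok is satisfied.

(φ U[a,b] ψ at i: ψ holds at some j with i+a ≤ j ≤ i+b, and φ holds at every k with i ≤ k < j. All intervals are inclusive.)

4

Evaluate at each i in [0,5]:
  i=0: ✗ (lhs fails at k=0 before rhs at j=1)
  i=1: ✓ (rhs at j=1)
  i=2: ✓ (rhs at j=2)
  i=3: ✗ (lhs fails at k=3 before rhs at j=4)
  i=4: ✓ (rhs at j=4)
  i=5: ✓ (rhs at j=5)
Positions where it holds: {1, 2, 4, 5} → 4.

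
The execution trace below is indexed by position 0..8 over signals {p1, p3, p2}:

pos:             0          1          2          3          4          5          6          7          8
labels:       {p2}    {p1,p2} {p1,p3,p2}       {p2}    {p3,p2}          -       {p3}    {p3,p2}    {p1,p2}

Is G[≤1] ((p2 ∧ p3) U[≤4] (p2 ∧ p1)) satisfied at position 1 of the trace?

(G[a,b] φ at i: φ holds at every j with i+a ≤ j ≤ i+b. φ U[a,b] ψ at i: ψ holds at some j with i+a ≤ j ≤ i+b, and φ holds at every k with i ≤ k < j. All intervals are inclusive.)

Holds

Check ((p2 ∧ p3) U[≤4] (p2 ∧ p1)) at every j in [1,2]:
  j=1: holds
  j=2: holds
All positions satisfy it → formula holds.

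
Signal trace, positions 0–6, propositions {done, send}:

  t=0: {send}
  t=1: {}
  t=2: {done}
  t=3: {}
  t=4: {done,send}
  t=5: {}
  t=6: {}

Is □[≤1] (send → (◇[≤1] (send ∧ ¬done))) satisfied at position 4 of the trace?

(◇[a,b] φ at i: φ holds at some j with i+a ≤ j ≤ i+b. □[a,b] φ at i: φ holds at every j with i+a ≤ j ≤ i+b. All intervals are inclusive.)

Does not hold

Check (send → (◇[≤1] (send ∧ ¬done))) at every j in [4,5]:
  j=4: antecedent true; consequent fails (none in [4,5]) → ✗
  j=5: antecedent false → ✓
Fails at j=4 → formula fails.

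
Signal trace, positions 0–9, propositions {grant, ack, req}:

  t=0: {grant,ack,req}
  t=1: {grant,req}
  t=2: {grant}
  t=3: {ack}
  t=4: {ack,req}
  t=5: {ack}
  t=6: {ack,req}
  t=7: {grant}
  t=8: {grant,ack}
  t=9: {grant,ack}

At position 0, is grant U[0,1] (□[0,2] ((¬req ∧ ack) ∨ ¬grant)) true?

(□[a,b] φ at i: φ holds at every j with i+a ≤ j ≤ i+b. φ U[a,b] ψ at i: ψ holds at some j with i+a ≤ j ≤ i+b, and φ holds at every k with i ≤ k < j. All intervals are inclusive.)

No

Need some j in [0,1] with □[0,2] ((¬req ∧ ack) ∨ ¬grant), and grant at every k in [0,j-1].
  j=0: □[0,2] ((¬req ∧ ack) ∨ ¬grant) — fails at 0.
  j=1: □[0,2] ((¬req ∧ ack) ∨ ¬grant) — fails at 1.
No j in the window works → until fails.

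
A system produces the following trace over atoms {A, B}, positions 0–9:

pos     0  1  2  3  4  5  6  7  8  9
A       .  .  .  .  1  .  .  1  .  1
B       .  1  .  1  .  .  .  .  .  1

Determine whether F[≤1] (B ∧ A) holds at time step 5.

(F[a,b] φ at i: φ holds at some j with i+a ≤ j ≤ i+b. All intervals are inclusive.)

Check (B ∧ A) at each j in [5,6]:
  j=5: false
  j=6: false
No position in the window satisfies it → formula fails.

No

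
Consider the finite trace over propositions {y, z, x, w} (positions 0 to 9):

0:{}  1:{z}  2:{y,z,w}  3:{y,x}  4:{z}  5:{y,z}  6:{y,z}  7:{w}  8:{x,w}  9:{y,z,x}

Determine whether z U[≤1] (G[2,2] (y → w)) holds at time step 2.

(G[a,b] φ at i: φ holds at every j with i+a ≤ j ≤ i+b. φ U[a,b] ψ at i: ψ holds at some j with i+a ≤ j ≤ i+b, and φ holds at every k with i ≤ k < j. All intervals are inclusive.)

Need some j in [2,3] with G[2,2] (y → w), and z at every k in [2,j-1].
  j=2: G[2,2] (y → w) holds; no prefix to check → satisfied.

Holds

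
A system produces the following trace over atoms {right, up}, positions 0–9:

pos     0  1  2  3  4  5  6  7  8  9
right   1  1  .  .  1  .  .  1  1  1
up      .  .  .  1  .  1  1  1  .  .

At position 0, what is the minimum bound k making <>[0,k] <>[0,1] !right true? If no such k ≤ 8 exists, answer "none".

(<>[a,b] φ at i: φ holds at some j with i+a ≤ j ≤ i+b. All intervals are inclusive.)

1

Scan j = 0,1,… for <>[0,1] !right:
  j=0: fails
  j=1: holds
First hit at j=1, so smallest k = 1-0 = 1.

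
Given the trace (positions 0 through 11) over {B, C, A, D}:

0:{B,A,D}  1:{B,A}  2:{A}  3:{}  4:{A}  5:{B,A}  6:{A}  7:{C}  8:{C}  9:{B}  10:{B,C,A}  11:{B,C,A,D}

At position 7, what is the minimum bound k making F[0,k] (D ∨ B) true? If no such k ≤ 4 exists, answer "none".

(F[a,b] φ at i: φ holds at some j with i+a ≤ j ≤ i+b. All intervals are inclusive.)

Scan j = 7,8,… for (D ∨ B):
  j=7: fails
  j=8: fails
  j=9: holds
First hit at j=9, so smallest k = 9-7 = 2.

2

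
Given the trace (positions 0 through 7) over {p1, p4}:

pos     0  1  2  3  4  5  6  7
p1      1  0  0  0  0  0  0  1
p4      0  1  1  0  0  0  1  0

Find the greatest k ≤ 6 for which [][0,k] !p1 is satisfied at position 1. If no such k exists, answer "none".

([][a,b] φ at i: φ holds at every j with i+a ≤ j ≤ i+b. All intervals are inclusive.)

5

!p1 must hold from j=1 onward; find where it first fails.
  j=1: holds
  j=2: holds
  j=3: holds
  j=4: holds
  j=5: holds
  j=6: holds
  j=7: fails
Holds on [1,6], so largest k = 5.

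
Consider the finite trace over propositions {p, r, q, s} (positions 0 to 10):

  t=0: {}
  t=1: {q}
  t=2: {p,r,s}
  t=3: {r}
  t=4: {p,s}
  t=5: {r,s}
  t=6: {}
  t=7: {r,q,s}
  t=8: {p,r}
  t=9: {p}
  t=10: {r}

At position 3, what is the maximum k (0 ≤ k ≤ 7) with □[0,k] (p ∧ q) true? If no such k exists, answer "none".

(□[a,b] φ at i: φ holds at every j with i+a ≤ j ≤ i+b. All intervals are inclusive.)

(p ∧ q) must hold from j=3 onward; find where it first fails.
  j=3: fails → no k works.

none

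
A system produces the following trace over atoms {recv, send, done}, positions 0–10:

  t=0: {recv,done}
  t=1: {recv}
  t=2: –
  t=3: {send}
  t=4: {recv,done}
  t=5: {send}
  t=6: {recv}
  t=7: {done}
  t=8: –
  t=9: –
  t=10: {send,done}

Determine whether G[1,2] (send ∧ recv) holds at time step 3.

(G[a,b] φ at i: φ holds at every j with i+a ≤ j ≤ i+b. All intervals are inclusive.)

Check (send ∧ recv) at every j in [4,5]:
  j=4: false
  j=5: false
Fails at j=4 → formula fails.

False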